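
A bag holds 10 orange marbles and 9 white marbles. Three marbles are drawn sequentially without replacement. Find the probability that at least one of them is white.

P(no white) = 10/19 × 9/18 × 8/17 = 720/5814 = 40/323.
P(at least one) = 1 − 40/323 = 283/323.

283/323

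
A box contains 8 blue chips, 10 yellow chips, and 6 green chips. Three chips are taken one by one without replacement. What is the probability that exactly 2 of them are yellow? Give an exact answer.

One ordering (yellow drawn first) has probability 10/24 × 9/23 × 14/22 = 1260/12144 = 105/1012.
There are C(3,2) = 3 such orderings, each equally likely, so P = 3 × 105/1012 = 315/1012.

315/1012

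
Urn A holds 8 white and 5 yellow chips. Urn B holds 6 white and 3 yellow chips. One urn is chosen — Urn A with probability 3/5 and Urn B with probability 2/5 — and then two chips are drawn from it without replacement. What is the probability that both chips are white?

From Urn A: P(both white) = (8/13)(7/12) = 14/39.
From Urn B: P(both white) = (6/9)(5/8) = 5/12.
Total probability = (3/5)(14/39) + (2/5)(5/12) = 149/390.

149/390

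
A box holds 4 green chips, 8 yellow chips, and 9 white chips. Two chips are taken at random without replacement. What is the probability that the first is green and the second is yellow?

Chain rule:
P = 4/21 × 8/20 = 32/420 = 8/105.

8/105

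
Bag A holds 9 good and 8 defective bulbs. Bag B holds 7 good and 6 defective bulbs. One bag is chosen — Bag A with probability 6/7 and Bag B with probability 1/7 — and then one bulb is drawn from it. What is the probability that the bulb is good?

From Bag A: P(good) = 9/17.
From Bag B: P(good) = 7/13.
Total probability = (6/7)(9/17) + (1/7)(7/13) = 821/1547.

821/1547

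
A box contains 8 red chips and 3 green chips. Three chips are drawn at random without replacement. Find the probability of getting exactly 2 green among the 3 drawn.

8/55

One ordering (green drawn first) has probability 3/11 × 2/10 × 8/9 = 48/990 = 8/165.
There are C(3,2) = 3 such orderings, each equally likely, so P = 3 × 8/165 = 8/55.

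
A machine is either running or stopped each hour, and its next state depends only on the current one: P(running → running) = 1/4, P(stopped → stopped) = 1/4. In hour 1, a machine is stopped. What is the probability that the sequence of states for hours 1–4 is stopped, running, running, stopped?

9/64

Hour 1 is given. For each transition, use the conditional probability from the current state:
P(running | stopped) = 3/4; P(running | running) = 1/4; P(stopped | running) = 3/4.
P = 3/4 × 1/4 × 3/4 = 9/64.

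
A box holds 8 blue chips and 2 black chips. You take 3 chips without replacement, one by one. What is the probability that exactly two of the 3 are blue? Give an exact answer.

7/15

One ordering (blue drawn first) has probability 8/10 × 7/9 × 2/8 = 112/720 = 7/45.
There are C(3,2) = 3 such orderings, each equally likely, so P = 3 × 7/45 = 7/15.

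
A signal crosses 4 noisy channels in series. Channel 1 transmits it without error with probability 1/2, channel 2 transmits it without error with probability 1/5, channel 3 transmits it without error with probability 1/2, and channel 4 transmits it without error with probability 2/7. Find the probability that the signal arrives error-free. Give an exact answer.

The events are sequential, so multiply the conditional probabilities:
P = 1/2 × 1/5 × 1/2 × 2/7 = 2/140 = 1/70.

1/70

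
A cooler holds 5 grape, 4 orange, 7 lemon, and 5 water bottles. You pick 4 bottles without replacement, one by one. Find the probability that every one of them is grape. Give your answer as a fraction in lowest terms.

1/1197

P = 5/21 × 4/20 × 3/19 × 2/18 = 120/143640 = 1/1197.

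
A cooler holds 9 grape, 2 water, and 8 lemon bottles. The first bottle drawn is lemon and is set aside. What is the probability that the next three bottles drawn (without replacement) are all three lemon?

35/816

With the first bottle removed, 7 lemon remain out of 18.
P = 7/18 × 6/17 × 5/16 = 210/4896 = 35/816.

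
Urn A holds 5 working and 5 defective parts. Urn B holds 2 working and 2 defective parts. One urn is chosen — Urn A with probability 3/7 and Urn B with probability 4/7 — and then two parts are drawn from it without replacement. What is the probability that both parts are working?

4/21

From Urn A: P(both working) = (5/10)(4/9) = 2/9.
From Urn B: P(both working) = (2/4)(1/3) = 1/6.
Total probability = (3/7)(2/9) + (4/7)(1/6) = 4/21.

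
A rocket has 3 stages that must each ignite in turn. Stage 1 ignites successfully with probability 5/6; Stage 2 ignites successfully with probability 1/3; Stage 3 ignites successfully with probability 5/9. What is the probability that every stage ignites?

The events are sequential, so multiply the conditional probabilities:
P = 5/6 × 1/3 × 5/9 = 25/162.

25/162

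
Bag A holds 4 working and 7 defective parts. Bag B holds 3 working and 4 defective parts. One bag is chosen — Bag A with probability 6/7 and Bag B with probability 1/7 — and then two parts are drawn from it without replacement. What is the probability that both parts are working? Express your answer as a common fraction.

307/2695

From Bag A: P(both working) = (4/11)(3/10) = 6/55.
From Bag B: P(both working) = (3/7)(2/6) = 1/7.
Total probability = (6/7)(6/55) + (1/7)(1/7) = 307/2695.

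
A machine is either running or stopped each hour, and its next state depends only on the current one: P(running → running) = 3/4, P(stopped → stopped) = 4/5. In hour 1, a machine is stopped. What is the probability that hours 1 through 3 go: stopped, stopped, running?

Hour 1 is given. For each transition, use the conditional probability from the current state:
P(stopped | stopped) = 4/5; P(running | stopped) = 1/5.
P = 4/5 × 1/5 = 4/25.

4/25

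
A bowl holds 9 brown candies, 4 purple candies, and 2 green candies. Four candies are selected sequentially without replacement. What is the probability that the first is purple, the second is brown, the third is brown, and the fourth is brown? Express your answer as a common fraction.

4/65

Each draw changes the counts, so multiply the conditional probabilities along the sequence:
P = 4/15 × 9/14 × 8/13 × 7/12 = 2016/32760 = 4/65.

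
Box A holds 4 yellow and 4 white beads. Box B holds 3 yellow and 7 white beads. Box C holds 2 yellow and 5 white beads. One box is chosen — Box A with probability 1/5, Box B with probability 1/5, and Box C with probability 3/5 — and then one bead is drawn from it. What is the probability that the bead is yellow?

From Box A: P(yellow) = 4/8.
From Box B: P(yellow) = 3/10.
From Box C: P(yellow) = 2/7.
Total probability = (1/5)(4/8) + (1/5)(3/10) + (3/5)(2/7) = 58/175.

58/175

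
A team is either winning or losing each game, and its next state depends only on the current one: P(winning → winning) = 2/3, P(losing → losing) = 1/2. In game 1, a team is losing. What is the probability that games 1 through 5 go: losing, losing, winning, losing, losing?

Game 1 is given. For each transition, use the conditional probability from the current state:
P(losing | losing) = 1/2; P(winning | losing) = 1/2; P(losing | winning) = 1/3; P(losing | losing) = 1/2.
P = 1/2 × 1/2 × 1/3 × 1/2 = 1/24.

1/24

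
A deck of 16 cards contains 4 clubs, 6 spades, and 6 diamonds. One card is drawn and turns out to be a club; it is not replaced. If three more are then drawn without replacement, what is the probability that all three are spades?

After the first draw, 6 of the remaining 15 cards are spades.
P = 6/15 × 5/14 × 4/13 = 120/2730 = 4/91.

4/91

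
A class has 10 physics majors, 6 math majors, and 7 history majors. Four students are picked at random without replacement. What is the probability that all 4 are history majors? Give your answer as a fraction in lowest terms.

P(all history majors) = 7/23 × 6/22 × 5/21 × 4/20 = 840/212520 = 1/253.

1/253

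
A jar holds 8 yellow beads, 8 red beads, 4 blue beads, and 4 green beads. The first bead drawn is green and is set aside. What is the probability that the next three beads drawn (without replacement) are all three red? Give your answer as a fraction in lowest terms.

8/253

After the first draw, 8 of the remaining 23 beads are red.
P = 8/23 × 7/22 × 6/21 = 336/10626 = 8/253.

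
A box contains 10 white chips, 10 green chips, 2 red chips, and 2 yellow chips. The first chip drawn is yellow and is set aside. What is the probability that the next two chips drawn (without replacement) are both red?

1/253

With the first chip removed, 2 red remain out of 23.
P = 2/23 × 1/22 = 2/506 = 1/253.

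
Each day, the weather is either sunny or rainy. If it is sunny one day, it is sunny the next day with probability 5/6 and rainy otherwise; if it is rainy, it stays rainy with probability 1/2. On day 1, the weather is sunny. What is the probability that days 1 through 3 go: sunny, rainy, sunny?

Day 1 is given. For each transition, use the conditional probability from the current state:
P(rainy | sunny) = 1/6; P(sunny | rainy) = 1/2.
P = 1/6 × 1/2 = 1/12.

1/12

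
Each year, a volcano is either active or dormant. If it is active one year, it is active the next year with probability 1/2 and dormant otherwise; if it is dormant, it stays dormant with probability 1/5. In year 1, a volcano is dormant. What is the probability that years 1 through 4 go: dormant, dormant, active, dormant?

Year 1 is given. For each transition, use the conditional probability from the current state:
P(dormant | dormant) = 1/5; P(active | dormant) = 4/5; P(dormant | active) = 1/2.
P = 1/5 × 4/5 × 1/2 = 4/50 = 2/25.

2/25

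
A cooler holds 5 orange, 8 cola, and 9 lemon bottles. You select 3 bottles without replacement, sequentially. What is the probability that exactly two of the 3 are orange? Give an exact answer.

17/154

One ordering (orange drawn first) has probability 5/22 × 4/21 × 17/20 = 340/9240 = 17/462.
There are C(3,2) = 3 such orderings, each equally likely, so P = 3 × 17/462 = 17/154.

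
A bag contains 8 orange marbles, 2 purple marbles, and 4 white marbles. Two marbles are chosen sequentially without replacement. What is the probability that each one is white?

P = 4/14 × 3/13 = 12/182 = 6/91.

6/91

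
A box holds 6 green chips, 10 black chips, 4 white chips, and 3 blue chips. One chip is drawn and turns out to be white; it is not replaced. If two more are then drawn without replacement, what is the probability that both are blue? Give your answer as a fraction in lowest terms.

1/77

After the first draw, 3 of the remaining 22 chips are blue.
P = 3/22 × 2/21 = 6/462 = 1/77.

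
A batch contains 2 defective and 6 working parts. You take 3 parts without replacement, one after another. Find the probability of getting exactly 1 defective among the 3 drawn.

15/28

One ordering (defective drawn first) has probability 2/8 × 6/7 × 5/6 = 60/336 = 5/28.
There are C(3,1) = 3 such orderings, each equally likely, so P = 3 × 5/28 = 15/28.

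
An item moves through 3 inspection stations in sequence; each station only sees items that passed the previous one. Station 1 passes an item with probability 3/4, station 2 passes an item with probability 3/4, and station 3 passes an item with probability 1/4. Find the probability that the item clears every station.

Each stage is reached only if all earlier stages succeed, so
P = 3/4 × 3/4 × 1/4 = 9/64.

9/64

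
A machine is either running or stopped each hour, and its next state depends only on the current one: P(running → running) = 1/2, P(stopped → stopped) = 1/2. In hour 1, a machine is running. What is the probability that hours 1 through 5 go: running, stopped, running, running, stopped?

Hour 1 is given. For each transition, use the conditional probability from the current state:
P(stopped | running) = 1/2; P(running | stopped) = 1/2; P(running | running) = 1/2; P(stopped | running) = 1/2.
P = 1/2 × 1/2 × 1/2 × 1/2 = 1/16.

1/16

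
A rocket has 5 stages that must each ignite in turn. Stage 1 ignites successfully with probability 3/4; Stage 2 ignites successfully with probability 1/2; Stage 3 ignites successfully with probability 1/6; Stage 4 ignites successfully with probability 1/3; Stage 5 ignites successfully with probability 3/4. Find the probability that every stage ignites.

1/64

Multiplying along the chain,
P = 3/4 × 1/2 × 1/6 × 1/3 × 3/4 = 9/576 = 1/64.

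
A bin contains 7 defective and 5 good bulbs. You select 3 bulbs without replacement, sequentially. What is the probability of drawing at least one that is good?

37/44

P(no good) = 7/12 × 6/11 × 5/10 = 210/1320 = 7/44.
P(at least one) = 1 − 7/44 = 37/44.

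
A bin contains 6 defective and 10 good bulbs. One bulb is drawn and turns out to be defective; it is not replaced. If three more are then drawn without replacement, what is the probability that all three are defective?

2/91

With the first bulb removed, 5 defective remain out of 15.
P = 5/15 × 4/14 × 3/13 = 60/2730 = 2/91.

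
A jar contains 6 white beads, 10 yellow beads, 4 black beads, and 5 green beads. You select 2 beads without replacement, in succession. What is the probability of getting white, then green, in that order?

Chain rule:
P = 6/25 × 5/24 = 30/600 = 1/20.

1/20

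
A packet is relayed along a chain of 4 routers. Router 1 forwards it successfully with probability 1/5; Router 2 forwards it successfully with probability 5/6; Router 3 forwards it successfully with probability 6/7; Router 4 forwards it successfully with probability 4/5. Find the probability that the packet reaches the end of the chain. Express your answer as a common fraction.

Each stage is reached only if all earlier stages succeed, so
P = 1/5 × 5/6 × 6/7 × 4/5 = 120/1050 = 4/35.

4/35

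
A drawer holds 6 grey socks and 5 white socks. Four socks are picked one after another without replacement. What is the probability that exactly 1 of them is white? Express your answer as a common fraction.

10/33

One ordering (white drawn first) has probability 5/11 × 6/10 × 5/9 × 4/8 = 600/7920 = 5/66.
There are C(4,1) = 4 such orderings, each equally likely, so P = 4 × 5/66 = 10/33.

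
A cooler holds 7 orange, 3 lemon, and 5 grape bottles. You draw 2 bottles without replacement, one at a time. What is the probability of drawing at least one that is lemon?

13/35

P(no lemon) = 12/15 × 11/14 = 132/210 = 22/35.
P(at least one) = 1 − 22/35 = 13/35.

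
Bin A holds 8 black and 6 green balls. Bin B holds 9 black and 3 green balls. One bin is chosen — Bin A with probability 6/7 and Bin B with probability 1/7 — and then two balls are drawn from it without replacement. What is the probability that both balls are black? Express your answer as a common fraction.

342/1001

From Bin A: P(both black) = (8/14)(7/13) = 4/13.
From Bin B: P(both black) = (9/12)(8/11) = 6/11.
Total probability = (6/7)(4/13) + (1/7)(6/11) = 342/1001.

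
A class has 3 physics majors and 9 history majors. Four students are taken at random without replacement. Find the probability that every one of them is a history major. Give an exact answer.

14/55

P(all history majors) = 9/12 × 8/11 × 7/10 × 6/9 = 3024/11880 = 14/55.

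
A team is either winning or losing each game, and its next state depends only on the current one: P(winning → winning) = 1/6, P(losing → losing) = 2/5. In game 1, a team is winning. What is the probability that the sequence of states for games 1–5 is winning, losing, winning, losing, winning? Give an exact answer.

1/4

Game 1 is given. For each transition, use the conditional probability from the current state:
P(losing | winning) = 5/6; P(winning | losing) = 3/5; P(losing | winning) = 5/6; P(winning | losing) = 3/5.
P = 5/6 × 3/5 × 5/6 × 3/5 = 225/900 = 1/4.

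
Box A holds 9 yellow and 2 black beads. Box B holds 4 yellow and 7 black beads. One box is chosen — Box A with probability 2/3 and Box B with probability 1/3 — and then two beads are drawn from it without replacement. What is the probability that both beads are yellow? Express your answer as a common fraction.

From Box A: P(both yellow) = (9/11)(8/10) = 36/55.
From Box B: P(both yellow) = (4/11)(3/10) = 6/55.
Total probability = (2/3)(36/55) + (1/3)(6/55) = 26/55.

26/55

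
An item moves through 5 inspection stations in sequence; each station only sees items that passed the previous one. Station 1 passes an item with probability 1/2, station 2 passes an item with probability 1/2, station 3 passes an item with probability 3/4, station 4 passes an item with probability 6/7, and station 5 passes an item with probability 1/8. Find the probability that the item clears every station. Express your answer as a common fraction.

9/448

Each stage is reached only if all earlier stages succeed, so
P = 1/2 × 1/2 × 3/4 × 6/7 × 1/8 = 18/896 = 9/448.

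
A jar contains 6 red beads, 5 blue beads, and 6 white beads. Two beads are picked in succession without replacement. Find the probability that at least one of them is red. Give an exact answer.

81/136

P(no red) = 11/17 × 10/16 = 110/272 = 55/136.
P(at least one) = 1 − 55/136 = 81/136.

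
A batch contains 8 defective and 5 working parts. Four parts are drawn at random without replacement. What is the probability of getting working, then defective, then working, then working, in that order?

4/143

Each draw changes the counts, so multiply the conditional probabilities along the sequence:
P = 5/13 × 8/12 × 4/11 × 3/10 = 480/17160 = 4/143.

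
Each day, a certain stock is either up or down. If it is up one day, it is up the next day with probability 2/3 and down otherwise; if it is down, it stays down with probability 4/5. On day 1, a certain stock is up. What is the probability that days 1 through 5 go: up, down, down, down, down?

64/375

Day 1 is given. For each transition, use the conditional probability from the current state:
P(down | up) = 1/3; P(down | down) = 4/5; P(down | down) = 4/5; P(down | down) = 4/5.
P = 1/3 × 4/5 × 4/5 × 4/5 = 64/375.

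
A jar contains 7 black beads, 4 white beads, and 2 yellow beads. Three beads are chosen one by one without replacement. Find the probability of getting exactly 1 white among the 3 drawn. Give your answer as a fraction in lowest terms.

One ordering (white drawn first) has probability 4/13 × 9/12 × 8/11 = 288/1716 = 24/143.
There are C(3,1) = 3 such orderings, each equally likely, so P = 3 × 24/143 = 72/143.

72/143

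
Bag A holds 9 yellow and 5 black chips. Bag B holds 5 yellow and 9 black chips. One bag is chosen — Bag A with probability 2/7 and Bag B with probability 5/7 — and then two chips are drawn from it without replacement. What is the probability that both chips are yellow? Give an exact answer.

122/637

From Bag A: P(both yellow) = (9/14)(8/13) = 36/91.
From Bag B: P(both yellow) = (5/14)(4/13) = 10/91.
Total probability = (2/7)(36/91) + (5/7)(10/91) = 122/637.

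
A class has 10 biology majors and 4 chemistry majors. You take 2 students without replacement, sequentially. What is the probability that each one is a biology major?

P(all biology majors) = 10/14 × 9/13 = 90/182 = 45/91.

45/91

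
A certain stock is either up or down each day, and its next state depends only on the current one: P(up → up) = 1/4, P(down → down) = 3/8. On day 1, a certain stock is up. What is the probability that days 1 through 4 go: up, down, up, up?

Day 1 is given. For each transition, use the conditional probability from the current state:
P(down | up) = 3/4; P(up | down) = 5/8; P(up | up) = 1/4.
P = 3/4 × 5/8 × 1/4 = 15/128.

15/128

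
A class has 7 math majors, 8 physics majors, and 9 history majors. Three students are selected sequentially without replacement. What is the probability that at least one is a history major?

1569/2024

P(no history majors) = 15/24 × 14/23 × 13/22 = 2730/12144 = 455/2024.
P(at least one) = 1 − 455/2024 = 1569/2024.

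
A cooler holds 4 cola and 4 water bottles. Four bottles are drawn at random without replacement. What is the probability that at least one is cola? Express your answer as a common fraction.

69/70

P(no cola) = 4/8 × 3/7 × 2/6 × 1/5 = 24/1680 = 1/70.
P(at least one) = 1 − 1/70 = 69/70.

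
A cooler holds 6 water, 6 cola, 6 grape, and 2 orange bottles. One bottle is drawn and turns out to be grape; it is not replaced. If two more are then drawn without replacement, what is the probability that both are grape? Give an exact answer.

After the first draw, 5 of the remaining 19 bottles are grape.
P = 5/19 × 4/18 = 20/342 = 10/171.

10/171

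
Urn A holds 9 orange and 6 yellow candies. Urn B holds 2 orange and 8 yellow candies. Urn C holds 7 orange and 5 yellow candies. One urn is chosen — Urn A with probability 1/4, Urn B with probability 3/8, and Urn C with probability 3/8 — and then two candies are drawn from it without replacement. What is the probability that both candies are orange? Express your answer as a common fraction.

From Urn A: P(both orange) = (9/15)(8/14) = 12/35.
From Urn B: P(both orange) = (2/10)(1/9) = 1/45.
From Urn C: P(both orange) = (7/12)(6/11) = 7/22.
Total probability = (1/4)(12/35) + (3/8)(1/45) + (3/8)(7/22) = 3943/18480.

3943/18480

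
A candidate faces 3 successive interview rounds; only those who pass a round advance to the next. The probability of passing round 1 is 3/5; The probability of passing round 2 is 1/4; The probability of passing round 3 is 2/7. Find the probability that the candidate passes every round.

The events are sequential, so multiply the conditional probabilities:
P = 3/5 × 1/4 × 2/7 = 6/140 = 3/70.

3/70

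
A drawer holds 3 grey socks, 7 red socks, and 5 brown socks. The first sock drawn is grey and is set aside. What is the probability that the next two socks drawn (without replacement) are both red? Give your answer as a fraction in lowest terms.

3/13

With the first sock removed, 7 red remain out of 14.
P = 7/14 × 6/13 = 42/182 = 3/13.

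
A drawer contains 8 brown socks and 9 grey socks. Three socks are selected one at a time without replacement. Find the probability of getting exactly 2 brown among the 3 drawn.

63/170

One ordering (brown drawn first) has probability 8/17 × 7/16 × 9/15 = 504/4080 = 21/170.
There are C(3,2) = 3 such orderings, each equally likely, so P = 3 × 21/170 = 63/170.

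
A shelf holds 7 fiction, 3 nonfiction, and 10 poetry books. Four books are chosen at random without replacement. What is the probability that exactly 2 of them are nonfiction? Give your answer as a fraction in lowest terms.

One ordering (nonfiction drawn first) has probability 3/20 × 2/19 × 17/18 × 16/17 = 1632/116280 = 4/285.
There are C(4,2) = 6 such orderings, each equally likely, so P = 6 × 4/285 = 8/95.

8/95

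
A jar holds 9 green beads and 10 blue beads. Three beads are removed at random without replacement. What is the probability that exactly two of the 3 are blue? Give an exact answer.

One ordering (blue drawn first) has probability 10/19 × 9/18 × 9/17 = 810/5814 = 45/323.
There are C(3,2) = 3 such orderings, each equally likely, so P = 3 × 45/323 = 135/323.

135/323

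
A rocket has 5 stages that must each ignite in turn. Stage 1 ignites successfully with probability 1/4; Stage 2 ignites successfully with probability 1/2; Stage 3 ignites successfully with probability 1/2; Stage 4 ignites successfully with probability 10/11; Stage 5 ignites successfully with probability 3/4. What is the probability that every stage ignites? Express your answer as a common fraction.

Each stage is reached only if all earlier stages succeed, so
P = 1/4 × 1/2 × 1/2 × 10/11 × 3/4 = 30/704 = 15/352.

15/352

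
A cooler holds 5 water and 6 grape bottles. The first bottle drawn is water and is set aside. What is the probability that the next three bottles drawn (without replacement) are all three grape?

1/6

With the first bottle removed, 6 grape remain out of 10.
P = 6/10 × 5/9 × 4/8 = 120/720 = 1/6.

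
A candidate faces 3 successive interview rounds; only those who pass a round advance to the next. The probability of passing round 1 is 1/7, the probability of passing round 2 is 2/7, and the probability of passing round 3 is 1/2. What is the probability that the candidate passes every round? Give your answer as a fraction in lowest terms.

1/49

Multiplying along the chain,
P = 1/7 × 2/7 × 1/2 = 2/98 = 1/49.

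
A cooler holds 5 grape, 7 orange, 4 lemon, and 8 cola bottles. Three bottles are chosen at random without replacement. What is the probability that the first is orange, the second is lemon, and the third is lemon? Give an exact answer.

Multiply the probability of each draw given the previous ones:
P = 7/24 × 4/23 × 3/22 = 84/12144 = 7/1012.

7/1012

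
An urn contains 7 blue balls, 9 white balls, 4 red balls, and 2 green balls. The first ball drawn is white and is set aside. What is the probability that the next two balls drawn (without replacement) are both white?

After the first draw, 8 of the remaining 21 balls are white.
P = 8/21 × 7/20 = 56/420 = 2/15.

2/15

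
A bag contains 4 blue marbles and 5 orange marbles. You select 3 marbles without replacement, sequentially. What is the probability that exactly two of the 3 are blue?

One ordering (blue drawn first) has probability 4/9 × 3/8 × 5/7 = 60/504 = 5/42.
There are C(3,2) = 3 such orderings, each equally likely, so P = 3 × 5/42 = 5/14.

5/14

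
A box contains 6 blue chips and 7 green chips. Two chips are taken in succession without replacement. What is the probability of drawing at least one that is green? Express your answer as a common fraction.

21/26

P(no green) = 6/13 × 5/12 = 30/156 = 5/26.
P(at least one) = 1 − 5/26 = 21/26.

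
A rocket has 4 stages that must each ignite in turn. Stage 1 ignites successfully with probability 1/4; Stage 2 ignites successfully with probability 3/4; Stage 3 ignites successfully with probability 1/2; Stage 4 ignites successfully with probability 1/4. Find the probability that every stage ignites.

3/128

Multiplying along the chain,
P = 1/4 × 3/4 × 1/2 × 1/4 = 3/128.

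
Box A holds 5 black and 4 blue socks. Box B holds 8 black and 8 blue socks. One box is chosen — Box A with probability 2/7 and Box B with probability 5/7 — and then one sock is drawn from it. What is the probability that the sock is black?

65/126

From Box A: P(black) = 5/9.
From Box B: P(black) = 8/16.
Total probability = (2/7)(5/9) + (5/7)(8/16) = 65/126.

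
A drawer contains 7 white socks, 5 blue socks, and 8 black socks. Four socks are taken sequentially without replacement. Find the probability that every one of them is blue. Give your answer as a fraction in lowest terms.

P(every draw is blue) = 5/20 × 4/19 × 3/18 × 2/17 = 120/116280 = 1/969.

1/969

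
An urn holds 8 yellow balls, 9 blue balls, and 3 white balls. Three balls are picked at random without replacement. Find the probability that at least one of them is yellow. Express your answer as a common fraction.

P(no yellow) = 12/20 × 11/19 × 10/18 = 1320/6840 = 11/57.
P(at least one) = 1 − 11/57 = 46/57.

46/57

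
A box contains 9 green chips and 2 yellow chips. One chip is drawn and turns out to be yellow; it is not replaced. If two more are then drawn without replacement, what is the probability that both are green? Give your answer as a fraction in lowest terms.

With the first chip removed, 9 green remain out of 10.
P = 9/10 × 8/9 = 72/90 = 4/5.

4/5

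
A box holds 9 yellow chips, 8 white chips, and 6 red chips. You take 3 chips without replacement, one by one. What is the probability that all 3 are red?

P(every draw is red) = 6/23 × 5/22 × 4/21 = 120/10626 = 20/1771.

20/1771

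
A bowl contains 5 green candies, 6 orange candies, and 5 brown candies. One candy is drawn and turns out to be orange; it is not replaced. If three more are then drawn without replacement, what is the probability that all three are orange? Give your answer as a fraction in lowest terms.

2/91

After the first draw, 5 of the remaining 15 candies are orange.
P = 5/15 × 4/14 × 3/13 = 60/2730 = 2/91.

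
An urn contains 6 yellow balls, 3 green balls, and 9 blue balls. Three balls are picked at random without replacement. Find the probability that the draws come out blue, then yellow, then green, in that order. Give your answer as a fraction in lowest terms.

Each draw changes the counts, so multiply the conditional probabilities along the sequence:
P = 9/18 × 6/17 × 3/16 = 162/4896 = 9/272.

9/272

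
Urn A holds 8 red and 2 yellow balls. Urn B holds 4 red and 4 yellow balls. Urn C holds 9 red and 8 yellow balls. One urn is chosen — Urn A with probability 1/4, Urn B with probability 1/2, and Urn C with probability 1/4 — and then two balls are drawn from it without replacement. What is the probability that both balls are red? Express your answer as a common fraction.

14089/42840

From Urn A: P(both red) = (8/10)(7/9) = 28/45.
From Urn B: P(both red) = (4/8)(3/7) = 3/14.
From Urn C: P(both red) = (9/17)(8/16) = 9/34.
Total probability = (1/4)(28/45) + (1/2)(3/14) + (1/4)(9/34) = 14089/42840.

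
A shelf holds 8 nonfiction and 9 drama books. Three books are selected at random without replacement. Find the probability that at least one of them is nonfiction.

149/170

P(no nonfiction) = 9/17 × 8/16 × 7/15 = 504/4080 = 21/170.
P(at least one) = 1 − 21/170 = 149/170.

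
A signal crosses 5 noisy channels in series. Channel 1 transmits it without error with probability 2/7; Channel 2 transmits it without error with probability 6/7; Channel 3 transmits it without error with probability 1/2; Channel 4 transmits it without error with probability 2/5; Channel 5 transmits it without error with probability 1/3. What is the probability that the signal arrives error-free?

Multiplying along the chain,
P = 2/7 × 6/7 × 1/2 × 2/5 × 1/3 = 24/1470 = 4/245.

4/245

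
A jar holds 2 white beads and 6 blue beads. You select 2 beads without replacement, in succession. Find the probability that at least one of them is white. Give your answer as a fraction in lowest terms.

13/28

P(no white) = 6/8 × 5/7 = 30/56 = 15/28.
P(at least one) = 1 − 15/28 = 13/28.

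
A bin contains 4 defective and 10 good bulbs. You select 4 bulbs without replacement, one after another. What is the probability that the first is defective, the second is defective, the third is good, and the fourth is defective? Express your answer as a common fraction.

10/1001

Each draw changes the counts, so multiply the conditional probabilities along the sequence:
P = 4/14 × 3/13 × 10/12 × 2/11 = 240/24024 = 10/1001.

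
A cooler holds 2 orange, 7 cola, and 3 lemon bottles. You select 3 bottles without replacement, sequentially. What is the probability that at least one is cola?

P(no cola) = 5/12 × 4/11 × 3/10 = 60/1320 = 1/22.
P(at least one) = 1 − 1/22 = 21/22.

21/22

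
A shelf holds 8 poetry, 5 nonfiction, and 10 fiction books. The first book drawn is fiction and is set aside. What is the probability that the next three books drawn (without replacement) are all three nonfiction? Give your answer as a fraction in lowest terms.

1/154

With the first book removed, 5 nonfiction remain out of 22.
P = 5/22 × 4/21 × 3/20 = 60/9240 = 1/154.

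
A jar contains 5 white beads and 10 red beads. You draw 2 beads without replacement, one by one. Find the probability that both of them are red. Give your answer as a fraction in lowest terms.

P = 10/15 × 9/14 = 90/210 = 3/7.

3/7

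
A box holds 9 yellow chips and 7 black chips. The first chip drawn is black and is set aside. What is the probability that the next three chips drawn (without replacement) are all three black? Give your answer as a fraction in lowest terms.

After the first draw, 6 of the remaining 15 chips are black.
P = 6/15 × 5/14 × 4/13 = 120/2730 = 4/91.

4/91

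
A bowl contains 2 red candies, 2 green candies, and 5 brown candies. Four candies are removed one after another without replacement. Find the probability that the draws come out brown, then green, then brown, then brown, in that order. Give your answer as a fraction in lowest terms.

5/126

Chain rule:
P = 5/9 × 2/8 × 4/7 × 3/6 = 120/3024 = 5/126.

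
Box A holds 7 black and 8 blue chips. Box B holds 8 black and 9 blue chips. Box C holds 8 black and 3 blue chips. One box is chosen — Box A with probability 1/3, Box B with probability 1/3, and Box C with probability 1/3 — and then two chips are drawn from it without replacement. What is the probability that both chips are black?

From Box A: P(both black) = (7/15)(6/14) = 1/5.
From Box B: P(both black) = (8/17)(7/16) = 7/34.
From Box C: P(both black) = (8/11)(7/10) = 28/55.
Total probability = (1/3)(1/5) + (1/3)(7/34) + (1/3)(28/55) = 1711/5610.

1711/5610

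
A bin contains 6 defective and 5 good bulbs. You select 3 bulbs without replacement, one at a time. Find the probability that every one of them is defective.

P = 6/11 × 5/10 × 4/9 = 120/990 = 4/33.

4/33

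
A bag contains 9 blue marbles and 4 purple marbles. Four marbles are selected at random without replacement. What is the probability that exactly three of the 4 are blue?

One ordering (blue drawn first) has probability 9/13 × 8/12 × 7/11 × 4/10 = 2016/17160 = 84/715.
There are C(4,3) = 4 such orderings, each equally likely, so P = 4 × 84/715 = 336/715.

336/715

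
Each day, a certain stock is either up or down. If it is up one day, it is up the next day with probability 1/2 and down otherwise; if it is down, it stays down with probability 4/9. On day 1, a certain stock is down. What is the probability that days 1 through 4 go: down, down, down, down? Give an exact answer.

64/729

Day 1 is given. For each transition, use the conditional probability from the current state:
P(down | down) = 4/9; P(down | down) = 4/9; P(down | down) = 4/9.
P = 4/9 × 4/9 × 4/9 = 64/729.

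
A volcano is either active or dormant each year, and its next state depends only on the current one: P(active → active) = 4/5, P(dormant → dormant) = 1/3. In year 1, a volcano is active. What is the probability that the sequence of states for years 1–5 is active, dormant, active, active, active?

32/375

Year 1 is given. For each transition, use the conditional probability from the current state:
P(dormant | active) = 1/5; P(active | dormant) = 2/3; P(active | active) = 4/5; P(active | active) = 4/5.
P = 1/5 × 2/3 × 4/5 × 4/5 = 32/375.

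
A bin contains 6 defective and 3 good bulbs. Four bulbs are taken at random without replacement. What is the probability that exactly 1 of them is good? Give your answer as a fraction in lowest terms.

10/21

One ordering (good drawn first) has probability 3/9 × 6/8 × 5/7 × 4/6 = 360/3024 = 5/42.
There are C(4,1) = 4 such orderings, each equally likely, so P = 4 × 5/42 = 10/21.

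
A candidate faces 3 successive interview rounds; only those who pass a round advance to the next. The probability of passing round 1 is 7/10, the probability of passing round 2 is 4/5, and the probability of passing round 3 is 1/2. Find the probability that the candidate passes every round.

The events are sequential, so multiply the conditional probabilities:
P = 7/10 × 4/5 × 1/2 = 28/100 = 7/25.

7/25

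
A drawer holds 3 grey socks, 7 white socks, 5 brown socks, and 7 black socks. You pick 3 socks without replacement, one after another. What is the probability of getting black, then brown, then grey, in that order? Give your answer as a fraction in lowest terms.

Each draw changes the counts, so multiply the conditional probabilities along the sequence:
P = 7/22 × 5/21 × 3/20 = 105/9240 = 1/88.

1/88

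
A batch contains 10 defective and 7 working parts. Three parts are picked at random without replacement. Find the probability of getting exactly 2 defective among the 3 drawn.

One ordering (defective drawn first) has probability 10/17 × 9/16 × 7/15 = 630/4080 = 21/136.
There are C(3,2) = 3 such orderings, each equally likely, so P = 3 × 21/136 = 63/136.

63/136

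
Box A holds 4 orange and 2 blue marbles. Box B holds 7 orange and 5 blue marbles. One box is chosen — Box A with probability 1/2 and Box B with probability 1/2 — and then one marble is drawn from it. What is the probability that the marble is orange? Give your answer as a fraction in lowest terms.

5/8

From Box A: P(orange) = 4/6.
From Box B: P(orange) = 7/12.
Total probability = (1/2)(4/6) + (1/2)(7/12) = 5/8.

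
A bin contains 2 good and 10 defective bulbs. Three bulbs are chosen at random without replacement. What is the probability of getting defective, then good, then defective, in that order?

3/22

Each draw changes the counts, so multiply the conditional probabilities along the sequence:
P = 10/12 × 2/11 × 9/10 = 180/1320 = 3/22.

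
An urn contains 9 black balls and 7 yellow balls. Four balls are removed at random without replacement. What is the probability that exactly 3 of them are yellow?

One ordering (yellow drawn first) has probability 7/16 × 6/15 × 5/14 × 9/13 = 1890/43680 = 9/208.
There are C(4,3) = 4 such orderings, each equally likely, so P = 4 × 9/208 = 9/52.

9/52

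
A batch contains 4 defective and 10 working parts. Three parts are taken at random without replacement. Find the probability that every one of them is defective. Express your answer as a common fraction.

1/91

P(every draw is defective) = 4/14 × 3/13 × 2/12 = 24/2184 = 1/91.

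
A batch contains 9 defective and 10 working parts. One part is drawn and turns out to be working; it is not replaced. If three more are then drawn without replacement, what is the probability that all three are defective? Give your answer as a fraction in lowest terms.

With the first part removed, 9 defective remain out of 18.
P = 9/18 × 8/17 × 7/16 = 504/4896 = 7/68.

7/68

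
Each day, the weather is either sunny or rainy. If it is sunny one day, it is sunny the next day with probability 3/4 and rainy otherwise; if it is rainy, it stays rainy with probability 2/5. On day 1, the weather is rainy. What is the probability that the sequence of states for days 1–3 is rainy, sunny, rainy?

Day 1 is given. For each transition, use the conditional probability from the current state:
P(sunny | rainy) = 3/5; P(rainy | sunny) = 1/4.
P = 3/5 × 1/4 = 3/20.

3/20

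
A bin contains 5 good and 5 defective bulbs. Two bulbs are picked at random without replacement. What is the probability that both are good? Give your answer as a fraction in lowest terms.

P(all good) = 5/10 × 4/9 = 20/90 = 2/9.

2/9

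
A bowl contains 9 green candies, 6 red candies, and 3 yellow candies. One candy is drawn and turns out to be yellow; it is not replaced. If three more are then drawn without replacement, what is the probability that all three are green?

21/170

After the first draw, 9 of the remaining 17 candies are green.
P = 9/17 × 8/16 × 7/15 = 504/4080 = 21/170.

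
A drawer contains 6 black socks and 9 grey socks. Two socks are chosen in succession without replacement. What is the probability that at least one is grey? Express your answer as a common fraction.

P(no grey) = 6/15 × 5/14 = 30/210 = 1/7.
P(at least one) = 1 − 1/7 = 6/7.

6/7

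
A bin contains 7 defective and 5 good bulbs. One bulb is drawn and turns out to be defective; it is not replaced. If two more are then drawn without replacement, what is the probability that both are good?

After the first draw, 5 of the remaining 11 bulbs are good.
P = 5/11 × 4/10 = 20/110 = 2/11.

2/11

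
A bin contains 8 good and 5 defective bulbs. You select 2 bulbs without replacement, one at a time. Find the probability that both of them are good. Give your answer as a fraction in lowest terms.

14/39

P = 8/13 × 7/12 = 56/156 = 14/39.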